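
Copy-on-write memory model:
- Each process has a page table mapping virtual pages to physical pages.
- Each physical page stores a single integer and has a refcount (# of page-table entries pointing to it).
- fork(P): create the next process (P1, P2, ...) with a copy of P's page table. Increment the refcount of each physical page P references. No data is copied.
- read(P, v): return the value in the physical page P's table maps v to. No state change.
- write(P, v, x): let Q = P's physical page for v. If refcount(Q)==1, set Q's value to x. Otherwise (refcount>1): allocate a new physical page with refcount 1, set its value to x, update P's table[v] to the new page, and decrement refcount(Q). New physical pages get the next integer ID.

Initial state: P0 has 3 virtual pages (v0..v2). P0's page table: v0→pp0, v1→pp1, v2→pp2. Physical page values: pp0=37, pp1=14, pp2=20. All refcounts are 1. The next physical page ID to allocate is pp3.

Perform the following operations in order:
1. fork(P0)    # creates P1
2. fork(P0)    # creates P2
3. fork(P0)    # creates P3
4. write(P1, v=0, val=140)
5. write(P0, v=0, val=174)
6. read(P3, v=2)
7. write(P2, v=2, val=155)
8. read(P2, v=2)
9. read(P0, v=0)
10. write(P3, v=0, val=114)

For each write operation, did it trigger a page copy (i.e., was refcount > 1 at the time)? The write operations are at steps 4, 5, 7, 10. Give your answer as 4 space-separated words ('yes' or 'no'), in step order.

Op 1: fork(P0) -> P1. 3 ppages; refcounts: pp0:2 pp1:2 pp2:2
Op 2: fork(P0) -> P2. 3 ppages; refcounts: pp0:3 pp1:3 pp2:3
Op 3: fork(P0) -> P3. 3 ppages; refcounts: pp0:4 pp1:4 pp2:4
Op 4: write(P1, v0, 140). refcount(pp0)=4>1 -> COPY to pp3. 4 ppages; refcounts: pp0:3 pp1:4 pp2:4 pp3:1
Op 5: write(P0, v0, 174). refcount(pp0)=3>1 -> COPY to pp4. 5 ppages; refcounts: pp0:2 pp1:4 pp2:4 pp3:1 pp4:1
Op 6: read(P3, v2) -> 20. No state change.
Op 7: write(P2, v2, 155). refcount(pp2)=4>1 -> COPY to pp5. 6 ppages; refcounts: pp0:2 pp1:4 pp2:3 pp3:1 pp4:1 pp5:1
Op 8: read(P2, v2) -> 155. No state change.
Op 9: read(P0, v0) -> 174. No state change.
Op 10: write(P3, v0, 114). refcount(pp0)=2>1 -> COPY to pp6. 7 ppages; refcounts: pp0:1 pp1:4 pp2:3 pp3:1 pp4:1 pp5:1 pp6:1

yes yes yes yes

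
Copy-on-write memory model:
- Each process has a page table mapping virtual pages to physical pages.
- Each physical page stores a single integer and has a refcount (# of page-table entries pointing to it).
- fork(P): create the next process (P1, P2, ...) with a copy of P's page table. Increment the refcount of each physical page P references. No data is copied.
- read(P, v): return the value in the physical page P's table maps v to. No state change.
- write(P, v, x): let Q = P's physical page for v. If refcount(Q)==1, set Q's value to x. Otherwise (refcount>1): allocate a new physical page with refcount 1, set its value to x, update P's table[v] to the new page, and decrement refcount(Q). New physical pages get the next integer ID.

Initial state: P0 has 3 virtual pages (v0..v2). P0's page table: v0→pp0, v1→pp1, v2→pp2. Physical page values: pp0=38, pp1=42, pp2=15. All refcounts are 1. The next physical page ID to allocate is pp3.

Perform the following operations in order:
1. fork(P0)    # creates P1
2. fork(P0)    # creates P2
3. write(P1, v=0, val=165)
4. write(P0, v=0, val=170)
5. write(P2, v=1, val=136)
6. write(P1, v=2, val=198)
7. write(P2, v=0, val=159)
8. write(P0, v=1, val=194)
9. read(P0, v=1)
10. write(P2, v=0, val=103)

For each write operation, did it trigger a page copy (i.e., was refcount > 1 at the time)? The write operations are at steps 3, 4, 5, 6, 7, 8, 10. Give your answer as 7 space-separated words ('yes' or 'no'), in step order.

Op 1: fork(P0) -> P1. 3 ppages; refcounts: pp0:2 pp1:2 pp2:2
Op 2: fork(P0) -> P2. 3 ppages; refcounts: pp0:3 pp1:3 pp2:3
Op 3: write(P1, v0, 165). refcount(pp0)=3>1 -> COPY to pp3. 4 ppages; refcounts: pp0:2 pp1:3 pp2:3 pp3:1
Op 4: write(P0, v0, 170). refcount(pp0)=2>1 -> COPY to pp4. 5 ppages; refcounts: pp0:1 pp1:3 pp2:3 pp3:1 pp4:1
Op 5: write(P2, v1, 136). refcount(pp1)=3>1 -> COPY to pp5. 6 ppages; refcounts: pp0:1 pp1:2 pp2:3 pp3:1 pp4:1 pp5:1
Op 6: write(P1, v2, 198). refcount(pp2)=3>1 -> COPY to pp6. 7 ppages; refcounts: pp0:1 pp1:2 pp2:2 pp3:1 pp4:1 pp5:1 pp6:1
Op 7: write(P2, v0, 159). refcount(pp0)=1 -> write in place. 7 ppages; refcounts: pp0:1 pp1:2 pp2:2 pp3:1 pp4:1 pp5:1 pp6:1
Op 8: write(P0, v1, 194). refcount(pp1)=2>1 -> COPY to pp7. 8 ppages; refcounts: pp0:1 pp1:1 pp2:2 pp3:1 pp4:1 pp5:1 pp6:1 pp7:1
Op 9: read(P0, v1) -> 194. No state change.
Op 10: write(P2, v0, 103). refcount(pp0)=1 -> write in place. 8 ppages; refcounts: pp0:1 pp1:1 pp2:2 pp3:1 pp4:1 pp5:1 pp6:1 pp7:1

yes yes yes yes no yes no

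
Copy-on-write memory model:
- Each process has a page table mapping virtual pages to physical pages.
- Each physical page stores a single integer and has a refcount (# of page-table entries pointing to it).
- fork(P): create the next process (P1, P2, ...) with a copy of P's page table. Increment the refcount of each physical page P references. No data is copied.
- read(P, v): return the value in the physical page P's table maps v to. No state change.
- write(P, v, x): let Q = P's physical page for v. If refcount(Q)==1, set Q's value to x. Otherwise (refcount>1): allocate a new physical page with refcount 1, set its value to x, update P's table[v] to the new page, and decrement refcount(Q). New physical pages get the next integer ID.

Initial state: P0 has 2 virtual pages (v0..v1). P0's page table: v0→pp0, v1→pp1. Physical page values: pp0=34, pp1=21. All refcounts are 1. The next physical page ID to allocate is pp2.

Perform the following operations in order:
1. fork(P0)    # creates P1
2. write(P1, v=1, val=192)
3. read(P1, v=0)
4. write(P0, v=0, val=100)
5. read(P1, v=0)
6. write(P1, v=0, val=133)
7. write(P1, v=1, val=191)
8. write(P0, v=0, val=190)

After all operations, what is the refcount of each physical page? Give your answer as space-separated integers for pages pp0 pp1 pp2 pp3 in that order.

Answer: 1 1 1 1

Derivation:
Op 1: fork(P0) -> P1. 2 ppages; refcounts: pp0:2 pp1:2
Op 2: write(P1, v1, 192). refcount(pp1)=2>1 -> COPY to pp2. 3 ppages; refcounts: pp0:2 pp1:1 pp2:1
Op 3: read(P1, v0) -> 34. No state change.
Op 4: write(P0, v0, 100). refcount(pp0)=2>1 -> COPY to pp3. 4 ppages; refcounts: pp0:1 pp1:1 pp2:1 pp3:1
Op 5: read(P1, v0) -> 34. No state change.
Op 6: write(P1, v0, 133). refcount(pp0)=1 -> write in place. 4 ppages; refcounts: pp0:1 pp1:1 pp2:1 pp3:1
Op 7: write(P1, v1, 191). refcount(pp2)=1 -> write in place. 4 ppages; refcounts: pp0:1 pp1:1 pp2:1 pp3:1
Op 8: write(P0, v0, 190). refcount(pp3)=1 -> write in place. 4 ppages; refcounts: pp0:1 pp1:1 pp2:1 pp3:1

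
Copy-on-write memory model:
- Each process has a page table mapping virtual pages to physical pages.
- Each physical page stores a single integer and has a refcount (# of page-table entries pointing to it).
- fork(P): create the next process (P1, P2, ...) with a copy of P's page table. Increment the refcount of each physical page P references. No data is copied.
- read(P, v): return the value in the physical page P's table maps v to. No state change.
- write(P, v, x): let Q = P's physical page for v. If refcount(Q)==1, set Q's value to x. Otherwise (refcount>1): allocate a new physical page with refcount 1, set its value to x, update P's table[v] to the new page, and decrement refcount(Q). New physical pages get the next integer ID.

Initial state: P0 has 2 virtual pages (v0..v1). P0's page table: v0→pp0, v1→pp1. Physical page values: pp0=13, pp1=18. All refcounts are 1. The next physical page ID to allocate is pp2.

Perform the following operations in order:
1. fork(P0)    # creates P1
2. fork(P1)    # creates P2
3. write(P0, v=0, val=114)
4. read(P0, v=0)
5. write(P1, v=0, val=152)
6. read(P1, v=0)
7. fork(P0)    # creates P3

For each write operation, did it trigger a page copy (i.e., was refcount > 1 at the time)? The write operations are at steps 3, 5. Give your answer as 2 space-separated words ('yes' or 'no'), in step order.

Op 1: fork(P0) -> P1. 2 ppages; refcounts: pp0:2 pp1:2
Op 2: fork(P1) -> P2. 2 ppages; refcounts: pp0:3 pp1:3
Op 3: write(P0, v0, 114). refcount(pp0)=3>1 -> COPY to pp2. 3 ppages; refcounts: pp0:2 pp1:3 pp2:1
Op 4: read(P0, v0) -> 114. No state change.
Op 5: write(P1, v0, 152). refcount(pp0)=2>1 -> COPY to pp3. 4 ppages; refcounts: pp0:1 pp1:3 pp2:1 pp3:1
Op 6: read(P1, v0) -> 152. No state change.
Op 7: fork(P0) -> P3. 4 ppages; refcounts: pp0:1 pp1:4 pp2:2 pp3:1

yes yes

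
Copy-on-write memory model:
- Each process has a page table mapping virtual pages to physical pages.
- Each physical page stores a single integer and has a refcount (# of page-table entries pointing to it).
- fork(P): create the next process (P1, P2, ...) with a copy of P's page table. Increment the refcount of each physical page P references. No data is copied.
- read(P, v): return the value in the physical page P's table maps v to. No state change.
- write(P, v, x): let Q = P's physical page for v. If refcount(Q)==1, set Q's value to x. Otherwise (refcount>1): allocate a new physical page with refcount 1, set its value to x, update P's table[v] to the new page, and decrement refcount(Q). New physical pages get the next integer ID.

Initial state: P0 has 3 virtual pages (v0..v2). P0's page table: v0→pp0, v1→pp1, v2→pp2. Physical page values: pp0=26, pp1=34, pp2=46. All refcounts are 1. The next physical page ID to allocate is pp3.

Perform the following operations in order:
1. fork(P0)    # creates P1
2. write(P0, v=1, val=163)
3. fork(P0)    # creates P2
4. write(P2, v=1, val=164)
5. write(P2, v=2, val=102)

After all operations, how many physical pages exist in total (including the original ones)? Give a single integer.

Op 1: fork(P0) -> P1. 3 ppages; refcounts: pp0:2 pp1:2 pp2:2
Op 2: write(P0, v1, 163). refcount(pp1)=2>1 -> COPY to pp3. 4 ppages; refcounts: pp0:2 pp1:1 pp2:2 pp3:1
Op 3: fork(P0) -> P2. 4 ppages; refcounts: pp0:3 pp1:1 pp2:3 pp3:2
Op 4: write(P2, v1, 164). refcount(pp3)=2>1 -> COPY to pp4. 5 ppages; refcounts: pp0:3 pp1:1 pp2:3 pp3:1 pp4:1
Op 5: write(P2, v2, 102). refcount(pp2)=3>1 -> COPY to pp5. 6 ppages; refcounts: pp0:3 pp1:1 pp2:2 pp3:1 pp4:1 pp5:1

Answer: 6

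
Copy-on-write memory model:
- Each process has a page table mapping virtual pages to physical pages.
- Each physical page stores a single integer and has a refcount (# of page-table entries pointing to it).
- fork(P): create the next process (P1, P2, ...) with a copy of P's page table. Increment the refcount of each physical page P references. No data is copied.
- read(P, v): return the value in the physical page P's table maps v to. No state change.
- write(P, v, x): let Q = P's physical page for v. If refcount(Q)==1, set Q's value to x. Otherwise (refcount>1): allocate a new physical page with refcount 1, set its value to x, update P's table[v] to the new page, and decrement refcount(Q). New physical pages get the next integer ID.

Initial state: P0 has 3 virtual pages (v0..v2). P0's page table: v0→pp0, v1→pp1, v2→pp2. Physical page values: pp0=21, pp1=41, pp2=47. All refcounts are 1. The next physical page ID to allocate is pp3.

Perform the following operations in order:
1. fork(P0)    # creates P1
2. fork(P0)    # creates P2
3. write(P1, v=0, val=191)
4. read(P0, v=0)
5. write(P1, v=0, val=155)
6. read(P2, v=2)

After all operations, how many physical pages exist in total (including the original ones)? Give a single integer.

Answer: 4

Derivation:
Op 1: fork(P0) -> P1. 3 ppages; refcounts: pp0:2 pp1:2 pp2:2
Op 2: fork(P0) -> P2. 3 ppages; refcounts: pp0:3 pp1:3 pp2:3
Op 3: write(P1, v0, 191). refcount(pp0)=3>1 -> COPY to pp3. 4 ppages; refcounts: pp0:2 pp1:3 pp2:3 pp3:1
Op 4: read(P0, v0) -> 21. No state change.
Op 5: write(P1, v0, 155). refcount(pp3)=1 -> write in place. 4 ppages; refcounts: pp0:2 pp1:3 pp2:3 pp3:1
Op 6: read(P2, v2) -> 47. No state change.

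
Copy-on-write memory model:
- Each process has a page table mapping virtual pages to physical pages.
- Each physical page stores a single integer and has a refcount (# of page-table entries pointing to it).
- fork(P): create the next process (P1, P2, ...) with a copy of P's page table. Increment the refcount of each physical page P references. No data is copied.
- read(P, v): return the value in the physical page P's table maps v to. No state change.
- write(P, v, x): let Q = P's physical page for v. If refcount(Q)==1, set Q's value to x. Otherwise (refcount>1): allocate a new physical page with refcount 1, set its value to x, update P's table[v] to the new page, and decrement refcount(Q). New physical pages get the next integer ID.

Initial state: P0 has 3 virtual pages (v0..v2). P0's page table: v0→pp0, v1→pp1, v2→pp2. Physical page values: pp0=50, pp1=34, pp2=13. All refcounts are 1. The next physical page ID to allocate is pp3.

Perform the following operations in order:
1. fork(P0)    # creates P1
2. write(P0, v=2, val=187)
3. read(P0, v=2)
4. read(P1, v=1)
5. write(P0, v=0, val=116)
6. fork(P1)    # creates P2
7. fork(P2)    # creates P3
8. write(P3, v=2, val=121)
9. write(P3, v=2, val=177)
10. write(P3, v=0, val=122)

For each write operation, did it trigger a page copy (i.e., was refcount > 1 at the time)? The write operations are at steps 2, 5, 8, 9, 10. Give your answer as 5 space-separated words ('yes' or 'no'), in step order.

Op 1: fork(P0) -> P1. 3 ppages; refcounts: pp0:2 pp1:2 pp2:2
Op 2: write(P0, v2, 187). refcount(pp2)=2>1 -> COPY to pp3. 4 ppages; refcounts: pp0:2 pp1:2 pp2:1 pp3:1
Op 3: read(P0, v2) -> 187. No state change.
Op 4: read(P1, v1) -> 34. No state change.
Op 5: write(P0, v0, 116). refcount(pp0)=2>1 -> COPY to pp4. 5 ppages; refcounts: pp0:1 pp1:2 pp2:1 pp3:1 pp4:1
Op 6: fork(P1) -> P2. 5 ppages; refcounts: pp0:2 pp1:3 pp2:2 pp3:1 pp4:1
Op 7: fork(P2) -> P3. 5 ppages; refcounts: pp0:3 pp1:4 pp2:3 pp3:1 pp4:1
Op 8: write(P3, v2, 121). refcount(pp2)=3>1 -> COPY to pp5. 6 ppages; refcounts: pp0:3 pp1:4 pp2:2 pp3:1 pp4:1 pp5:1
Op 9: write(P3, v2, 177). refcount(pp5)=1 -> write in place. 6 ppages; refcounts: pp0:3 pp1:4 pp2:2 pp3:1 pp4:1 pp5:1
Op 10: write(P3, v0, 122). refcount(pp0)=3>1 -> COPY to pp6. 7 ppages; refcounts: pp0:2 pp1:4 pp2:2 pp3:1 pp4:1 pp5:1 pp6:1

yes yes yes no yes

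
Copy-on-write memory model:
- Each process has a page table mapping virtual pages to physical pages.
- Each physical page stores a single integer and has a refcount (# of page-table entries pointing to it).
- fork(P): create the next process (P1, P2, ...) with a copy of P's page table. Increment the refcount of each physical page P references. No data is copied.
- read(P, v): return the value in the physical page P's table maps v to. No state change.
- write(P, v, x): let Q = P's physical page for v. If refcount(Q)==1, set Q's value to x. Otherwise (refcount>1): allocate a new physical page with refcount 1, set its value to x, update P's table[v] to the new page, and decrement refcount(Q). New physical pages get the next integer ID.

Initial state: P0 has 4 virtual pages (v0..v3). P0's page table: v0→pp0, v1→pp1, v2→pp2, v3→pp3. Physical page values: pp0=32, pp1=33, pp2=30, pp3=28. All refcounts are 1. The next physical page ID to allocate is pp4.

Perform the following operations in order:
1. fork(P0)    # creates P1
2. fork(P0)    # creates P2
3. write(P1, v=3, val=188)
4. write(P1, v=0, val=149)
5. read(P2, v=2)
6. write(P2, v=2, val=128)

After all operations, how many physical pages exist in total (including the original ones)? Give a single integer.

Answer: 7

Derivation:
Op 1: fork(P0) -> P1. 4 ppages; refcounts: pp0:2 pp1:2 pp2:2 pp3:2
Op 2: fork(P0) -> P2. 4 ppages; refcounts: pp0:3 pp1:3 pp2:3 pp3:3
Op 3: write(P1, v3, 188). refcount(pp3)=3>1 -> COPY to pp4. 5 ppages; refcounts: pp0:3 pp1:3 pp2:3 pp3:2 pp4:1
Op 4: write(P1, v0, 149). refcount(pp0)=3>1 -> COPY to pp5. 6 ppages; refcounts: pp0:2 pp1:3 pp2:3 pp3:2 pp4:1 pp5:1
Op 5: read(P2, v2) -> 30. No state change.
Op 6: write(P2, v2, 128). refcount(pp2)=3>1 -> COPY to pp6. 7 ppages; refcounts: pp0:2 pp1:3 pp2:2 pp3:2 pp4:1 pp5:1 pp6:1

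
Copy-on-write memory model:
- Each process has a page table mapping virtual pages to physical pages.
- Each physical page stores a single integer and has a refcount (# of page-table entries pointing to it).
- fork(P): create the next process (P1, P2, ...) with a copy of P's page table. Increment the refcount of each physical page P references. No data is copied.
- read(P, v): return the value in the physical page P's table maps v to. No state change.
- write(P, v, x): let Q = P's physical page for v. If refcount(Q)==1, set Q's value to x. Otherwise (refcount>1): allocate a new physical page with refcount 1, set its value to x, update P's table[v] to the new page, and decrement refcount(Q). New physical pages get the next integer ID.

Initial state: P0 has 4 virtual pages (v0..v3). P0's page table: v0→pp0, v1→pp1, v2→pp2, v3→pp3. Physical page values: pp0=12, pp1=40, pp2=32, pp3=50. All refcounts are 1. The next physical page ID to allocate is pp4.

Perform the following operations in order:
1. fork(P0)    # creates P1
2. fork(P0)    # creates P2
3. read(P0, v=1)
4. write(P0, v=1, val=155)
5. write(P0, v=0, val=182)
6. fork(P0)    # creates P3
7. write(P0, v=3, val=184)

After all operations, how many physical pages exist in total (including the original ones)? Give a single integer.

Answer: 7

Derivation:
Op 1: fork(P0) -> P1. 4 ppages; refcounts: pp0:2 pp1:2 pp2:2 pp3:2
Op 2: fork(P0) -> P2. 4 ppages; refcounts: pp0:3 pp1:3 pp2:3 pp3:3
Op 3: read(P0, v1) -> 40. No state change.
Op 4: write(P0, v1, 155). refcount(pp1)=3>1 -> COPY to pp4. 5 ppages; refcounts: pp0:3 pp1:2 pp2:3 pp3:3 pp4:1
Op 5: write(P0, v0, 182). refcount(pp0)=3>1 -> COPY to pp5. 6 ppages; refcounts: pp0:2 pp1:2 pp2:3 pp3:3 pp4:1 pp5:1
Op 6: fork(P0) -> P3. 6 ppages; refcounts: pp0:2 pp1:2 pp2:4 pp3:4 pp4:2 pp5:2
Op 7: write(P0, v3, 184). refcount(pp3)=4>1 -> COPY to pp6. 7 ppages; refcounts: pp0:2 pp1:2 pp2:4 pp3:3 pp4:2 pp5:2 pp6:1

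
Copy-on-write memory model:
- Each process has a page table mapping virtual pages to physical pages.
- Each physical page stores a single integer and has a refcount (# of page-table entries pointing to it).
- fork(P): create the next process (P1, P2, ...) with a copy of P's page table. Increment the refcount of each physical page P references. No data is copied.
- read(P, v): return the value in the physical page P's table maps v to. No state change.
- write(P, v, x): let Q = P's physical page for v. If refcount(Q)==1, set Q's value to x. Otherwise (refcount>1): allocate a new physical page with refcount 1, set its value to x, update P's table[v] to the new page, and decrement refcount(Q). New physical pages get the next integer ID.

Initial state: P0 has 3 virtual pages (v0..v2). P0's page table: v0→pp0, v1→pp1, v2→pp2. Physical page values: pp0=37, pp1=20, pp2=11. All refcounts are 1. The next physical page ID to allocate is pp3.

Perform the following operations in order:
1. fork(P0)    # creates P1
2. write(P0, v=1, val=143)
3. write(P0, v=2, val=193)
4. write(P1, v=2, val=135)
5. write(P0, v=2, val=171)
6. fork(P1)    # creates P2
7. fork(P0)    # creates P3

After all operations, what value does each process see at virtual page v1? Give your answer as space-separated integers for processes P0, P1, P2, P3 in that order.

Op 1: fork(P0) -> P1. 3 ppages; refcounts: pp0:2 pp1:2 pp2:2
Op 2: write(P0, v1, 143). refcount(pp1)=2>1 -> COPY to pp3. 4 ppages; refcounts: pp0:2 pp1:1 pp2:2 pp3:1
Op 3: write(P0, v2, 193). refcount(pp2)=2>1 -> COPY to pp4. 5 ppages; refcounts: pp0:2 pp1:1 pp2:1 pp3:1 pp4:1
Op 4: write(P1, v2, 135). refcount(pp2)=1 -> write in place. 5 ppages; refcounts: pp0:2 pp1:1 pp2:1 pp3:1 pp4:1
Op 5: write(P0, v2, 171). refcount(pp4)=1 -> write in place. 5 ppages; refcounts: pp0:2 pp1:1 pp2:1 pp3:1 pp4:1
Op 6: fork(P1) -> P2. 5 ppages; refcounts: pp0:3 pp1:2 pp2:2 pp3:1 pp4:1
Op 7: fork(P0) -> P3. 5 ppages; refcounts: pp0:4 pp1:2 pp2:2 pp3:2 pp4:2
P0: v1 -> pp3 = 143
P1: v1 -> pp1 = 20
P2: v1 -> pp1 = 20
P3: v1 -> pp3 = 143

Answer: 143 20 20 143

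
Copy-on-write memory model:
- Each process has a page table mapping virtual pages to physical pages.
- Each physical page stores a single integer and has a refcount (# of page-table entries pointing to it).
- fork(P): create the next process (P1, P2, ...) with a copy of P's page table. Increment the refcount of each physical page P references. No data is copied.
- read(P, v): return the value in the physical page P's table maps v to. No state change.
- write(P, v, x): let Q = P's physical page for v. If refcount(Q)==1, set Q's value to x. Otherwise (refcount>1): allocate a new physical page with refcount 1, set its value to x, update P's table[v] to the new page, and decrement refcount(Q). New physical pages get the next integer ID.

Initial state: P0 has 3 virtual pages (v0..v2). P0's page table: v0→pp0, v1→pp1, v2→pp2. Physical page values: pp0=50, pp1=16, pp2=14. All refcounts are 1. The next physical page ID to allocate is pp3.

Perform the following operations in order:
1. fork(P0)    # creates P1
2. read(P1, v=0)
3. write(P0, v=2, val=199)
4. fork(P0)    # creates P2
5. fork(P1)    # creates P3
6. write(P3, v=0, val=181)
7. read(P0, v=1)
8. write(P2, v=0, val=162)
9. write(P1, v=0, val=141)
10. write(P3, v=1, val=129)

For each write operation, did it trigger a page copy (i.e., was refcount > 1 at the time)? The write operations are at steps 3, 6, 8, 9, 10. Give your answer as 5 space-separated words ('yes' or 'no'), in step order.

Op 1: fork(P0) -> P1. 3 ppages; refcounts: pp0:2 pp1:2 pp2:2
Op 2: read(P1, v0) -> 50. No state change.
Op 3: write(P0, v2, 199). refcount(pp2)=2>1 -> COPY to pp3. 4 ppages; refcounts: pp0:2 pp1:2 pp2:1 pp3:1
Op 4: fork(P0) -> P2. 4 ppages; refcounts: pp0:3 pp1:3 pp2:1 pp3:2
Op 5: fork(P1) -> P3. 4 ppages; refcounts: pp0:4 pp1:4 pp2:2 pp3:2
Op 6: write(P3, v0, 181). refcount(pp0)=4>1 -> COPY to pp4. 5 ppages; refcounts: pp0:3 pp1:4 pp2:2 pp3:2 pp4:1
Op 7: read(P0, v1) -> 16. No state change.
Op 8: write(P2, v0, 162). refcount(pp0)=3>1 -> COPY to pp5. 6 ppages; refcounts: pp0:2 pp1:4 pp2:2 pp3:2 pp4:1 pp5:1
Op 9: write(P1, v0, 141). refcount(pp0)=2>1 -> COPY to pp6. 7 ppages; refcounts: pp0:1 pp1:4 pp2:2 pp3:2 pp4:1 pp5:1 pp6:1
Op 10: write(P3, v1, 129). refcount(pp1)=4>1 -> COPY to pp7. 8 ppages; refcounts: pp0:1 pp1:3 pp2:2 pp3:2 pp4:1 pp5:1 pp6:1 pp7:1

yes yes yes yes yes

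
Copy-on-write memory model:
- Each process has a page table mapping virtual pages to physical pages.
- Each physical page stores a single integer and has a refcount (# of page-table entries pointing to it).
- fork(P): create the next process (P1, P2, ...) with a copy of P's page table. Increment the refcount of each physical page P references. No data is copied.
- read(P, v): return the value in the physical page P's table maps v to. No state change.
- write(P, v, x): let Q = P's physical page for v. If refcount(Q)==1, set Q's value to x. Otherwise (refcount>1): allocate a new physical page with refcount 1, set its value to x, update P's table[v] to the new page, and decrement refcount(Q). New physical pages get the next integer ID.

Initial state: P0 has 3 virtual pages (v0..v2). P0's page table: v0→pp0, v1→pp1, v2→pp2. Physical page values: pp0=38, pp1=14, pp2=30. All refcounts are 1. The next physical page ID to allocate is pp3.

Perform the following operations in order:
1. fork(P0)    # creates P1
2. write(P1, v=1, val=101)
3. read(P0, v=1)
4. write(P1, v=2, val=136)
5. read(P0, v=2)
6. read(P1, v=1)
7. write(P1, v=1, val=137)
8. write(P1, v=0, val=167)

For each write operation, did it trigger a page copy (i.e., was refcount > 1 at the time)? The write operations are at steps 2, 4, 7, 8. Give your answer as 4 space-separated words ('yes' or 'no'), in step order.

Op 1: fork(P0) -> P1. 3 ppages; refcounts: pp0:2 pp1:2 pp2:2
Op 2: write(P1, v1, 101). refcount(pp1)=2>1 -> COPY to pp3. 4 ppages; refcounts: pp0:2 pp1:1 pp2:2 pp3:1
Op 3: read(P0, v1) -> 14. No state change.
Op 4: write(P1, v2, 136). refcount(pp2)=2>1 -> COPY to pp4. 5 ppages; refcounts: pp0:2 pp1:1 pp2:1 pp3:1 pp4:1
Op 5: read(P0, v2) -> 30. No state change.
Op 6: read(P1, v1) -> 101. No state change.
Op 7: write(P1, v1, 137). refcount(pp3)=1 -> write in place. 5 ppages; refcounts: pp0:2 pp1:1 pp2:1 pp3:1 pp4:1
Op 8: write(P1, v0, 167). refcount(pp0)=2>1 -> COPY to pp5. 6 ppages; refcounts: pp0:1 pp1:1 pp2:1 pp3:1 pp4:1 pp5:1

yes yes no yes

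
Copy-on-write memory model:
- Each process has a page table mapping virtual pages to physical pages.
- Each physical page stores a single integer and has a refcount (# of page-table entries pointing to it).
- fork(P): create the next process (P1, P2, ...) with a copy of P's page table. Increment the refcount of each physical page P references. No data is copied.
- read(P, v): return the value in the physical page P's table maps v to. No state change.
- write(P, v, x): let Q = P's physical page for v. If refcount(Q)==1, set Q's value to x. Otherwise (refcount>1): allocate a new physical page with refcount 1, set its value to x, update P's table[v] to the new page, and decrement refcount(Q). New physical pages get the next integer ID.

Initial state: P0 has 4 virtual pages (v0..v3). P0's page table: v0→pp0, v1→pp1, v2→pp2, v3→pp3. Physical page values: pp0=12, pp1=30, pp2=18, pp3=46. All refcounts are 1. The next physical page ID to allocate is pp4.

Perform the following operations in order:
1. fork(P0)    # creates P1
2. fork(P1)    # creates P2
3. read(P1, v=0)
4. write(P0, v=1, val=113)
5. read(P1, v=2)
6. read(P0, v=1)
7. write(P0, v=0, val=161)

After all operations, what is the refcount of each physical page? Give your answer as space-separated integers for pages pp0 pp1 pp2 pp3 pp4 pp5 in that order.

Op 1: fork(P0) -> P1. 4 ppages; refcounts: pp0:2 pp1:2 pp2:2 pp3:2
Op 2: fork(P1) -> P2. 4 ppages; refcounts: pp0:3 pp1:3 pp2:3 pp3:3
Op 3: read(P1, v0) -> 12. No state change.
Op 4: write(P0, v1, 113). refcount(pp1)=3>1 -> COPY to pp4. 5 ppages; refcounts: pp0:3 pp1:2 pp2:3 pp3:3 pp4:1
Op 5: read(P1, v2) -> 18. No state change.
Op 6: read(P0, v1) -> 113. No state change.
Op 7: write(P0, v0, 161). refcount(pp0)=3>1 -> COPY to pp5. 6 ppages; refcounts: pp0:2 pp1:2 pp2:3 pp3:3 pp4:1 pp5:1

Answer: 2 2 3 3 1 1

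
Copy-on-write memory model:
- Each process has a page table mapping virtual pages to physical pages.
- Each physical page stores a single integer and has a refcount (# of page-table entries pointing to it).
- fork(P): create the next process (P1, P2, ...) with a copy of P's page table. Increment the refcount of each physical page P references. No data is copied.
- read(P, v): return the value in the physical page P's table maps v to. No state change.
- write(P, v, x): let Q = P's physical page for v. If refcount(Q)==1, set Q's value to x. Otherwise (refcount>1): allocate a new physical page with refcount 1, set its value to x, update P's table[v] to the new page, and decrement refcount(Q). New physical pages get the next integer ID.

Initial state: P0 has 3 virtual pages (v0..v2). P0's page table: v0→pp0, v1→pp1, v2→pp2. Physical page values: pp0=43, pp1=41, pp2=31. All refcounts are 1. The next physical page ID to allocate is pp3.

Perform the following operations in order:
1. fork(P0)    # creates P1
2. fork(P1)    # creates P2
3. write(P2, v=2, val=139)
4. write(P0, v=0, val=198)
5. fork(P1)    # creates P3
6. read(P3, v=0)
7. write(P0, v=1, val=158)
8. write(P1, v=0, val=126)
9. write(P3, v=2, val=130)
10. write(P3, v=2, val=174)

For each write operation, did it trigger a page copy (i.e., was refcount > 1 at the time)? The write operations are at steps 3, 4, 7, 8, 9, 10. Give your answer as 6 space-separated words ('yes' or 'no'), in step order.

Op 1: fork(P0) -> P1. 3 ppages; refcounts: pp0:2 pp1:2 pp2:2
Op 2: fork(P1) -> P2. 3 ppages; refcounts: pp0:3 pp1:3 pp2:3
Op 3: write(P2, v2, 139). refcount(pp2)=3>1 -> COPY to pp3. 4 ppages; refcounts: pp0:3 pp1:3 pp2:2 pp3:1
Op 4: write(P0, v0, 198). refcount(pp0)=3>1 -> COPY to pp4. 5 ppages; refcounts: pp0:2 pp1:3 pp2:2 pp3:1 pp4:1
Op 5: fork(P1) -> P3. 5 ppages; refcounts: pp0:3 pp1:4 pp2:3 pp3:1 pp4:1
Op 6: read(P3, v0) -> 43. No state change.
Op 7: write(P0, v1, 158). refcount(pp1)=4>1 -> COPY to pp5. 6 ppages; refcounts: pp0:3 pp1:3 pp2:3 pp3:1 pp4:1 pp5:1
Op 8: write(P1, v0, 126). refcount(pp0)=3>1 -> COPY to pp6. 7 ppages; refcounts: pp0:2 pp1:3 pp2:3 pp3:1 pp4:1 pp5:1 pp6:1
Op 9: write(P3, v2, 130). refcount(pp2)=3>1 -> COPY to pp7. 8 ppages; refcounts: pp0:2 pp1:3 pp2:2 pp3:1 pp4:1 pp5:1 pp6:1 pp7:1
Op 10: write(P3, v2, 174). refcount(pp7)=1 -> write in place. 8 ppages; refcounts: pp0:2 pp1:3 pp2:2 pp3:1 pp4:1 pp5:1 pp6:1 pp7:1

yes yes yes yes yes no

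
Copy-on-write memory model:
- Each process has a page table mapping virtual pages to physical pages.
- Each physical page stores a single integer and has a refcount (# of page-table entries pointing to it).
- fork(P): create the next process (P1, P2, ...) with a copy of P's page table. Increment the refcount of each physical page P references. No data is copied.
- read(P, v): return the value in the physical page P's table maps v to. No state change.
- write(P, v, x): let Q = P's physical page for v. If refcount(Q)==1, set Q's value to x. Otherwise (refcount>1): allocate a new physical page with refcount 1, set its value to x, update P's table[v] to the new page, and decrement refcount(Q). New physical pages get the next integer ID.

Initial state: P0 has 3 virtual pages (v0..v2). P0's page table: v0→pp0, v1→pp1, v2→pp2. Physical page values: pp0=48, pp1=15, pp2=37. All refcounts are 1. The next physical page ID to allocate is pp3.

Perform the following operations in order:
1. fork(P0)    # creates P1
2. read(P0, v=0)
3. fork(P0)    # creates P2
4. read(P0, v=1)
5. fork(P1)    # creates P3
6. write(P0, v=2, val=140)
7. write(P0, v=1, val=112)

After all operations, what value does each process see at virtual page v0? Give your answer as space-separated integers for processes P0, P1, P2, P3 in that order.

Op 1: fork(P0) -> P1. 3 ppages; refcounts: pp0:2 pp1:2 pp2:2
Op 2: read(P0, v0) -> 48. No state change.
Op 3: fork(P0) -> P2. 3 ppages; refcounts: pp0:3 pp1:3 pp2:3
Op 4: read(P0, v1) -> 15. No state change.
Op 5: fork(P1) -> P3. 3 ppages; refcounts: pp0:4 pp1:4 pp2:4
Op 6: write(P0, v2, 140). refcount(pp2)=4>1 -> COPY to pp3. 4 ppages; refcounts: pp0:4 pp1:4 pp2:3 pp3:1
Op 7: write(P0, v1, 112). refcount(pp1)=4>1 -> COPY to pp4. 5 ppages; refcounts: pp0:4 pp1:3 pp2:3 pp3:1 pp4:1
P0: v0 -> pp0 = 48
P1: v0 -> pp0 = 48
P2: v0 -> pp0 = 48
P3: v0 -> pp0 = 48

Answer: 48 48 48 48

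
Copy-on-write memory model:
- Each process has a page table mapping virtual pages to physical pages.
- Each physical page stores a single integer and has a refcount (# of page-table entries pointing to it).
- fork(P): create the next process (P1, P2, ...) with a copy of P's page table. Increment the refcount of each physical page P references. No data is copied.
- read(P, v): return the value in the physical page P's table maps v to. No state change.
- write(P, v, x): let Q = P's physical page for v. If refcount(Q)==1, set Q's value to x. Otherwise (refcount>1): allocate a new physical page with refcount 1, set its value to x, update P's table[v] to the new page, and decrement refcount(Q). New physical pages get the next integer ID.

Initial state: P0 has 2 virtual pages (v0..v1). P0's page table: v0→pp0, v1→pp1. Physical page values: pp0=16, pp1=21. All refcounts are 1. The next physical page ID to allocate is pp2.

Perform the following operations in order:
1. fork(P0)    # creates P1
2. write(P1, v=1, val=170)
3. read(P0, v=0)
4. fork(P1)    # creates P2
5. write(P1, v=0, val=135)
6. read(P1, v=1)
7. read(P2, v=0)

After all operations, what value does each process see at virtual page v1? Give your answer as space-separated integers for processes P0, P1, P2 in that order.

Op 1: fork(P0) -> P1. 2 ppages; refcounts: pp0:2 pp1:2
Op 2: write(P1, v1, 170). refcount(pp1)=2>1 -> COPY to pp2. 3 ppages; refcounts: pp0:2 pp1:1 pp2:1
Op 3: read(P0, v0) -> 16. No state change.
Op 4: fork(P1) -> P2. 3 ppages; refcounts: pp0:3 pp1:1 pp2:2
Op 5: write(P1, v0, 135). refcount(pp0)=3>1 -> COPY to pp3. 4 ppages; refcounts: pp0:2 pp1:1 pp2:2 pp3:1
Op 6: read(P1, v1) -> 170. No state change.
Op 7: read(P2, v0) -> 16. No state change.
P0: v1 -> pp1 = 21
P1: v1 -> pp2 = 170
P2: v1 -> pp2 = 170

Answer: 21 170 170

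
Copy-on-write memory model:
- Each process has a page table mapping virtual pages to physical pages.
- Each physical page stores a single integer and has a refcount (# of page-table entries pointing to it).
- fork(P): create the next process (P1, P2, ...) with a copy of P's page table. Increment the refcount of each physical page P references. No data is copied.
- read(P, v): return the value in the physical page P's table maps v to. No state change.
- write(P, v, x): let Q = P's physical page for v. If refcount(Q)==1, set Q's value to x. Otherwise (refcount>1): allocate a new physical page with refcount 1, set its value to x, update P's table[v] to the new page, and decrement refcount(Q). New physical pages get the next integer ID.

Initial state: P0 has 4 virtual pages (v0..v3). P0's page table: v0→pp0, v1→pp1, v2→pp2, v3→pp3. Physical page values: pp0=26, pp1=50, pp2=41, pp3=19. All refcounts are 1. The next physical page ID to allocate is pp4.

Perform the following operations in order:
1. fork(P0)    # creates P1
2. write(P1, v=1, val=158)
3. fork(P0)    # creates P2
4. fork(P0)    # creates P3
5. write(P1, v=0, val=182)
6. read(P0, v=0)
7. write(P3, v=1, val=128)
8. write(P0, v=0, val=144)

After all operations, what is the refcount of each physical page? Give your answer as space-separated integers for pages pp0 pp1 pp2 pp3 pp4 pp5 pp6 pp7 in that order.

Op 1: fork(P0) -> P1. 4 ppages; refcounts: pp0:2 pp1:2 pp2:2 pp3:2
Op 2: write(P1, v1, 158). refcount(pp1)=2>1 -> COPY to pp4. 5 ppages; refcounts: pp0:2 pp1:1 pp2:2 pp3:2 pp4:1
Op 3: fork(P0) -> P2. 5 ppages; refcounts: pp0:3 pp1:2 pp2:3 pp3:3 pp4:1
Op 4: fork(P0) -> P3. 5 ppages; refcounts: pp0:4 pp1:3 pp2:4 pp3:4 pp4:1
Op 5: write(P1, v0, 182). refcount(pp0)=4>1 -> COPY to pp5. 6 ppages; refcounts: pp0:3 pp1:3 pp2:4 pp3:4 pp4:1 pp5:1
Op 6: read(P0, v0) -> 26. No state change.
Op 7: write(P3, v1, 128). refcount(pp1)=3>1 -> COPY to pp6. 7 ppages; refcounts: pp0:3 pp1:2 pp2:4 pp3:4 pp4:1 pp5:1 pp6:1
Op 8: write(P0, v0, 144). refcount(pp0)=3>1 -> COPY to pp7. 8 ppages; refcounts: pp0:2 pp1:2 pp2:4 pp3:4 pp4:1 pp5:1 pp6:1 pp7:1

Answer: 2 2 4 4 1 1 1 1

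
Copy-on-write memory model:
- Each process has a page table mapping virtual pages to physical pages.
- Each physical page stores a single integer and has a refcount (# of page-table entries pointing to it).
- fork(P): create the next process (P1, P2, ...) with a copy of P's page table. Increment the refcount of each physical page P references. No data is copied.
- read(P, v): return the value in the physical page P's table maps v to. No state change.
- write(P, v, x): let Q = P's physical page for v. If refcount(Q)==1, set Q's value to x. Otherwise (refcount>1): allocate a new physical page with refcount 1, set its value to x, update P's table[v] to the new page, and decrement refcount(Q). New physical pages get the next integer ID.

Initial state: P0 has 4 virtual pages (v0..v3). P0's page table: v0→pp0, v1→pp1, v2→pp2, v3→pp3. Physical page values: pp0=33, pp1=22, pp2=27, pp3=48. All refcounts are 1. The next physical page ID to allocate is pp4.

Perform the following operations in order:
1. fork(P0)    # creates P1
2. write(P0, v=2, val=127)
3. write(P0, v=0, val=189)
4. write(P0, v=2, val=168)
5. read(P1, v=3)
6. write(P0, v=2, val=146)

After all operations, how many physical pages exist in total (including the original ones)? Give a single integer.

Answer: 6

Derivation:
Op 1: fork(P0) -> P1. 4 ppages; refcounts: pp0:2 pp1:2 pp2:2 pp3:2
Op 2: write(P0, v2, 127). refcount(pp2)=2>1 -> COPY to pp4. 5 ppages; refcounts: pp0:2 pp1:2 pp2:1 pp3:2 pp4:1
Op 3: write(P0, v0, 189). refcount(pp0)=2>1 -> COPY to pp5. 6 ppages; refcounts: pp0:1 pp1:2 pp2:1 pp3:2 pp4:1 pp5:1
Op 4: write(P0, v2, 168). refcount(pp4)=1 -> write in place. 6 ppages; refcounts: pp0:1 pp1:2 pp2:1 pp3:2 pp4:1 pp5:1
Op 5: read(P1, v3) -> 48. No state change.
Op 6: write(P0, v2, 146). refcount(pp4)=1 -> write in place. 6 ppages; refcounts: pp0:1 pp1:2 pp2:1 pp3:2 pp4:1 pp5:1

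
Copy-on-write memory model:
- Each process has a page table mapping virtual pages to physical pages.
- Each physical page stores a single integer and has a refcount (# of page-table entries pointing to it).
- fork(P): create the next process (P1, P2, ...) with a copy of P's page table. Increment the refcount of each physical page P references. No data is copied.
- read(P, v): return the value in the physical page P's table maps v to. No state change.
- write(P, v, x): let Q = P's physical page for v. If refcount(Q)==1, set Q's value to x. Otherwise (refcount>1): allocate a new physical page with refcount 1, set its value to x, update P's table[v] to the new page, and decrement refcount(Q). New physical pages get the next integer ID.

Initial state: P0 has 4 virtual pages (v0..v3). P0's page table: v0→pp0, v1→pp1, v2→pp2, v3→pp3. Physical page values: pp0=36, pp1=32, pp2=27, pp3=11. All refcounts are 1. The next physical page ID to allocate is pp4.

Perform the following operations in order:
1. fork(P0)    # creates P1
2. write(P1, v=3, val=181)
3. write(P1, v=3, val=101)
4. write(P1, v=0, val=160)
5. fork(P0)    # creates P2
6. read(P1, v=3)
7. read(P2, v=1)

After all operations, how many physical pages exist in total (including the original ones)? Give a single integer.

Op 1: fork(P0) -> P1. 4 ppages; refcounts: pp0:2 pp1:2 pp2:2 pp3:2
Op 2: write(P1, v3, 181). refcount(pp3)=2>1 -> COPY to pp4. 5 ppages; refcounts: pp0:2 pp1:2 pp2:2 pp3:1 pp4:1
Op 3: write(P1, v3, 101). refcount(pp4)=1 -> write in place. 5 ppages; refcounts: pp0:2 pp1:2 pp2:2 pp3:1 pp4:1
Op 4: write(P1, v0, 160). refcount(pp0)=2>1 -> COPY to pp5. 6 ppages; refcounts: pp0:1 pp1:2 pp2:2 pp3:1 pp4:1 pp5:1
Op 5: fork(P0) -> P2. 6 ppages; refcounts: pp0:2 pp1:3 pp2:3 pp3:2 pp4:1 pp5:1
Op 6: read(P1, v3) -> 101. No state change.
Op 7: read(P2, v1) -> 32. No state change.

Answer: 6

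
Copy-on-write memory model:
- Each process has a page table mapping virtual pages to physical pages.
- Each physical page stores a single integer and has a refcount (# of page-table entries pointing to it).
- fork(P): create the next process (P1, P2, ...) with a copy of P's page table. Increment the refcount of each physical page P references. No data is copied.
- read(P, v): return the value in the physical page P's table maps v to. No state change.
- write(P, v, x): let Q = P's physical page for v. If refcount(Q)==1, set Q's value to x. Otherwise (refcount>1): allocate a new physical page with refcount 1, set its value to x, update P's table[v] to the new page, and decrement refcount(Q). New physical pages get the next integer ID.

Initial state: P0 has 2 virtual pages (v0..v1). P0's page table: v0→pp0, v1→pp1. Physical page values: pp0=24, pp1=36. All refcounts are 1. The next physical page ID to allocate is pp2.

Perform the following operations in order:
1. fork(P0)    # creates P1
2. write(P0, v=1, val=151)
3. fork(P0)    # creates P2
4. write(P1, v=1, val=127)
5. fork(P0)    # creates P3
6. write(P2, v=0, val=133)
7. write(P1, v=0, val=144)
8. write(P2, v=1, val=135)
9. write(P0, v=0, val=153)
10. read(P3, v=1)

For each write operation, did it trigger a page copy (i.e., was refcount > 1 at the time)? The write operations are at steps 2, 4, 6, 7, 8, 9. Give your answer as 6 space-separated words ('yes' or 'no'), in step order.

Op 1: fork(P0) -> P1. 2 ppages; refcounts: pp0:2 pp1:2
Op 2: write(P0, v1, 151). refcount(pp1)=2>1 -> COPY to pp2. 3 ppages; refcounts: pp0:2 pp1:1 pp2:1
Op 3: fork(P0) -> P2. 3 ppages; refcounts: pp0:3 pp1:1 pp2:2
Op 4: write(P1, v1, 127). refcount(pp1)=1 -> write in place. 3 ppages; refcounts: pp0:3 pp1:1 pp2:2
Op 5: fork(P0) -> P3. 3 ppages; refcounts: pp0:4 pp1:1 pp2:3
Op 6: write(P2, v0, 133). refcount(pp0)=4>1 -> COPY to pp3. 4 ppages; refcounts: pp0:3 pp1:1 pp2:3 pp3:1
Op 7: write(P1, v0, 144). refcount(pp0)=3>1 -> COPY to pp4. 5 ppages; refcounts: pp0:2 pp1:1 pp2:3 pp3:1 pp4:1
Op 8: write(P2, v1, 135). refcount(pp2)=3>1 -> COPY to pp5. 6 ppages; refcounts: pp0:2 pp1:1 pp2:2 pp3:1 pp4:1 pp5:1
Op 9: write(P0, v0, 153). refcount(pp0)=2>1 -> COPY to pp6. 7 ppages; refcounts: pp0:1 pp1:1 pp2:2 pp3:1 pp4:1 pp5:1 pp6:1
Op 10: read(P3, v1) -> 151. No state change.

yes no yes yes yes yes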